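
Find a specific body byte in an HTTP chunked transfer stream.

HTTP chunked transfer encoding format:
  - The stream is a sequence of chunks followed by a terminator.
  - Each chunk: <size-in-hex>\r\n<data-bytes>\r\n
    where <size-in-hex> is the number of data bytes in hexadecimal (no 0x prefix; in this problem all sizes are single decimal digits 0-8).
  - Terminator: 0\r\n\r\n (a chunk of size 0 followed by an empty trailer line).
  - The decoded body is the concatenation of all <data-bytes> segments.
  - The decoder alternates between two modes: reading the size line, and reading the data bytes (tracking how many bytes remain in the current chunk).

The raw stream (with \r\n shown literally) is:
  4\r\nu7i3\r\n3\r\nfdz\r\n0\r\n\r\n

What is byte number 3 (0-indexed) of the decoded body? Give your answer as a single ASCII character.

Chunk 1: stream[0..1]='4' size=0x4=4, data at stream[3..7]='u7i3' -> body[0..4], body so far='u7i3'
Chunk 2: stream[9..10]='3' size=0x3=3, data at stream[12..15]='fdz' -> body[4..7], body so far='u7i3fdz'
Chunk 3: stream[17..18]='0' size=0 (terminator). Final body='u7i3fdz' (7 bytes)
Body byte 3 = '3'

Answer: 3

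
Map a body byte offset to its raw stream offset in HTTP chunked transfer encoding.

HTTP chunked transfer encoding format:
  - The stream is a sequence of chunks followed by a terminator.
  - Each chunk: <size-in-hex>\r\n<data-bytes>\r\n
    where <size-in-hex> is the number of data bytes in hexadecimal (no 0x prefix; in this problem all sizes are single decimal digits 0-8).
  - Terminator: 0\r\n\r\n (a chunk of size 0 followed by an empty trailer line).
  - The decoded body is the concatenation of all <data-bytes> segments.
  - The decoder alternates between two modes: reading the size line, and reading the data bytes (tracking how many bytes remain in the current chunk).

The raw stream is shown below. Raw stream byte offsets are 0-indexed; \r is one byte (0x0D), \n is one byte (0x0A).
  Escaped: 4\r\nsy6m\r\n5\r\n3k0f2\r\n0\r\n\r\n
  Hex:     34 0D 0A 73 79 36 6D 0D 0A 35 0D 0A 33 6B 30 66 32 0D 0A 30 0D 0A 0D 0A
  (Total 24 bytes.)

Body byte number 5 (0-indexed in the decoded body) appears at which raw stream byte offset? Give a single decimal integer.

Answer: 13

Derivation:
Chunk 1: stream[0..1]='4' size=0x4=4, data at stream[3..7]='sy6m' -> body[0..4], body so far='sy6m'
Chunk 2: stream[9..10]='5' size=0x5=5, data at stream[12..17]='3k0f2' -> body[4..9], body so far='sy6m3k0f2'
Chunk 3: stream[19..20]='0' size=0 (terminator). Final body='sy6m3k0f2' (9 bytes)
Body byte 5 at stream offset 13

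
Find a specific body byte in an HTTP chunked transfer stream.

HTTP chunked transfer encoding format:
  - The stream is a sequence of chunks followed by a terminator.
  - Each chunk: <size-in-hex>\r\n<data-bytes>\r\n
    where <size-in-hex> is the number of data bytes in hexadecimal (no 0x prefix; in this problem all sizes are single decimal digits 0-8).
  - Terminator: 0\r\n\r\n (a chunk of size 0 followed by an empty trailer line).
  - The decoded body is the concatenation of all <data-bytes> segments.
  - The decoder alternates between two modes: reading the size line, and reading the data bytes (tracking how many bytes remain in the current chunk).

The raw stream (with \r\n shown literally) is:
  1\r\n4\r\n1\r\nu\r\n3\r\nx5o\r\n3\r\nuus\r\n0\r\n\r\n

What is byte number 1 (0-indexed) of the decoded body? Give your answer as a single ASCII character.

Answer: u

Derivation:
Chunk 1: stream[0..1]='1' size=0x1=1, data at stream[3..4]='4' -> body[0..1], body so far='4'
Chunk 2: stream[6..7]='1' size=0x1=1, data at stream[9..10]='u' -> body[1..2], body so far='4u'
Chunk 3: stream[12..13]='3' size=0x3=3, data at stream[15..18]='x5o' -> body[2..5], body so far='4ux5o'
Chunk 4: stream[20..21]='3' size=0x3=3, data at stream[23..26]='uus' -> body[5..8], body so far='4ux5ouus'
Chunk 5: stream[28..29]='0' size=0 (terminator). Final body='4ux5ouus' (8 bytes)
Body byte 1 = 'u'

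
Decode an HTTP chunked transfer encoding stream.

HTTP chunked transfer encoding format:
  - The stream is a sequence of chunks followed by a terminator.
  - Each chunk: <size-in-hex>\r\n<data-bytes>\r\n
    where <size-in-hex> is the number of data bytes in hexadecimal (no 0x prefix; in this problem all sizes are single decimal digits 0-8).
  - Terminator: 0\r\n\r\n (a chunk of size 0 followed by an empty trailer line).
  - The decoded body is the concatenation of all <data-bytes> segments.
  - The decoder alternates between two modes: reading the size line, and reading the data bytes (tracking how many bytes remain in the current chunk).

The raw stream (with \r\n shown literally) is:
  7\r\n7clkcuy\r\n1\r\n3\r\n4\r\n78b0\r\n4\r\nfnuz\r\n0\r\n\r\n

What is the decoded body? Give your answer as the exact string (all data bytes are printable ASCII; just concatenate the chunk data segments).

Answer: 7clkcuy378b0fnuz

Derivation:
Chunk 1: stream[0..1]='7' size=0x7=7, data at stream[3..10]='7clkcuy' -> body[0..7], body so far='7clkcuy'
Chunk 2: stream[12..13]='1' size=0x1=1, data at stream[15..16]='3' -> body[7..8], body so far='7clkcuy3'
Chunk 3: stream[18..19]='4' size=0x4=4, data at stream[21..25]='78b0' -> body[8..12], body so far='7clkcuy378b0'
Chunk 4: stream[27..28]='4' size=0x4=4, data at stream[30..34]='fnuz' -> body[12..16], body so far='7clkcuy378b0fnuz'
Chunk 5: stream[36..37]='0' size=0 (terminator). Final body='7clkcuy378b0fnuz' (16 bytes)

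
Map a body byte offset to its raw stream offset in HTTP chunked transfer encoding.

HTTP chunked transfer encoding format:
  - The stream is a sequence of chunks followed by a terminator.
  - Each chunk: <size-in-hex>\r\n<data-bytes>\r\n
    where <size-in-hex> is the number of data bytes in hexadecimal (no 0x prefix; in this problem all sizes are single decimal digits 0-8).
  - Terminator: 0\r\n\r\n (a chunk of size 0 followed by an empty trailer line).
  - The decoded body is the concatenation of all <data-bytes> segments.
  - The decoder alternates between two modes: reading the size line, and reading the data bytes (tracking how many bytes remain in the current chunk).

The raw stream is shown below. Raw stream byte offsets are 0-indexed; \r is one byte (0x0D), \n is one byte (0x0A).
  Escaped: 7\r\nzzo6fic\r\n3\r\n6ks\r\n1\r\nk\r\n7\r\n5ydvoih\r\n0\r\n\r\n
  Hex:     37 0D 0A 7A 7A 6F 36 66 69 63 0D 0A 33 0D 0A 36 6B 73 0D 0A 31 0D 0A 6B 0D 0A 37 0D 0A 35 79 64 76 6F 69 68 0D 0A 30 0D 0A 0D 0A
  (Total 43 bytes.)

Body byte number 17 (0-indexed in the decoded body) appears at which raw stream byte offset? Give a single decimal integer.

Answer: 35

Derivation:
Chunk 1: stream[0..1]='7' size=0x7=7, data at stream[3..10]='zzo6fic' -> body[0..7], body so far='zzo6fic'
Chunk 2: stream[12..13]='3' size=0x3=3, data at stream[15..18]='6ks' -> body[7..10], body so far='zzo6fic6ks'
Chunk 3: stream[20..21]='1' size=0x1=1, data at stream[23..24]='k' -> body[10..11], body so far='zzo6fic6ksk'
Chunk 4: stream[26..27]='7' size=0x7=7, data at stream[29..36]='5ydvoih' -> body[11..18], body so far='zzo6fic6ksk5ydvoih'
Chunk 5: stream[38..39]='0' size=0 (terminator). Final body='zzo6fic6ksk5ydvoih' (18 bytes)
Body byte 17 at stream offset 35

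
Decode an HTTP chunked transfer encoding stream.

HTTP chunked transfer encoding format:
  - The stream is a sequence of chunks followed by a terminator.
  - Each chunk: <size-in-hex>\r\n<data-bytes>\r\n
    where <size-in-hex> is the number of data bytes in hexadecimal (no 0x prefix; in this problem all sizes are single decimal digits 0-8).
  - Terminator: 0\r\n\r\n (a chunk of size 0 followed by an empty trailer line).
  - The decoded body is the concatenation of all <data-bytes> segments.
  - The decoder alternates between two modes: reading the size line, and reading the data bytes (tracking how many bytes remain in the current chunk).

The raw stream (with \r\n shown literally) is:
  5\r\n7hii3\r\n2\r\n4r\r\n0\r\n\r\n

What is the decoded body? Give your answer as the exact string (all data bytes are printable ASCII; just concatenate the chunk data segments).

Answer: 7hii34r

Derivation:
Chunk 1: stream[0..1]='5' size=0x5=5, data at stream[3..8]='7hii3' -> body[0..5], body so far='7hii3'
Chunk 2: stream[10..11]='2' size=0x2=2, data at stream[13..15]='4r' -> body[5..7], body so far='7hii34r'
Chunk 3: stream[17..18]='0' size=0 (terminator). Final body='7hii34r' (7 bytes)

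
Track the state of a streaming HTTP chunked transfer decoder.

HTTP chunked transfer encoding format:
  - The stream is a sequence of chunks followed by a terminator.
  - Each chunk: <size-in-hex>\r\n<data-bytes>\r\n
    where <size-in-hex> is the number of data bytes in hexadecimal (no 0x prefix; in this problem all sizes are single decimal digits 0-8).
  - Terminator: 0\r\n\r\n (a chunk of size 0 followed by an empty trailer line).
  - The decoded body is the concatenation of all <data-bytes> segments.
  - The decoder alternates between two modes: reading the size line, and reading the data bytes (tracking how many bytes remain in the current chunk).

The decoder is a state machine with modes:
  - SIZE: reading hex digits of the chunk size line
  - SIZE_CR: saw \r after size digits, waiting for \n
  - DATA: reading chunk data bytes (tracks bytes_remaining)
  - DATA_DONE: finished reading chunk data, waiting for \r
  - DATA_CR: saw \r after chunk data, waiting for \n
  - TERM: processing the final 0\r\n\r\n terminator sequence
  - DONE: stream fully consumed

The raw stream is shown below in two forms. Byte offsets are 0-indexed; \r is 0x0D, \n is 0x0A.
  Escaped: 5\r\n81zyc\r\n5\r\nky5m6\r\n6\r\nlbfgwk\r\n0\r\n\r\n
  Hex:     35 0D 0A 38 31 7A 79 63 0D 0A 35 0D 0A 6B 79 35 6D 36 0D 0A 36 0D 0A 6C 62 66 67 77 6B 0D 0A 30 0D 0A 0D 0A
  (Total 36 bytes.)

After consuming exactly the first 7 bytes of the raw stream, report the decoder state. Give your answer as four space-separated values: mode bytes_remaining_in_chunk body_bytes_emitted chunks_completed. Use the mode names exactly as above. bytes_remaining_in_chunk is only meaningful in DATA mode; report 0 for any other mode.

Answer: DATA 1 4 0

Derivation:
Byte 0 = '5': mode=SIZE remaining=0 emitted=0 chunks_done=0
Byte 1 = 0x0D: mode=SIZE_CR remaining=0 emitted=0 chunks_done=0
Byte 2 = 0x0A: mode=DATA remaining=5 emitted=0 chunks_done=0
Byte 3 = '8': mode=DATA remaining=4 emitted=1 chunks_done=0
Byte 4 = '1': mode=DATA remaining=3 emitted=2 chunks_done=0
Byte 5 = 'z': mode=DATA remaining=2 emitted=3 chunks_done=0
Byte 6 = 'y': mode=DATA remaining=1 emitted=4 chunks_done=0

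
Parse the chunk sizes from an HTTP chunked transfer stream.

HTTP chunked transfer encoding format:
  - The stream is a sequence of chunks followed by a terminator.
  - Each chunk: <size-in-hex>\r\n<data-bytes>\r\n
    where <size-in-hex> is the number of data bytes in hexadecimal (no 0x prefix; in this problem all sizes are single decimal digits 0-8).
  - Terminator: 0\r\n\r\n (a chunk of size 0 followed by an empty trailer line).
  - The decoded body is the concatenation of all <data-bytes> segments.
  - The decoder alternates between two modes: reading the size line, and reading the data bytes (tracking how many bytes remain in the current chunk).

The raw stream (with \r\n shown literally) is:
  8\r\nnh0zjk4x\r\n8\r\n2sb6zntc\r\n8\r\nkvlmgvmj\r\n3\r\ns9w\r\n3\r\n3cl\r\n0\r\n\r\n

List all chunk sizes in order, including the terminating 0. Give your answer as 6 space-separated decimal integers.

Chunk 1: stream[0..1]='8' size=0x8=8, data at stream[3..11]='nh0zjk4x' -> body[0..8], body so far='nh0zjk4x'
Chunk 2: stream[13..14]='8' size=0x8=8, data at stream[16..24]='2sb6zntc' -> body[8..16], body so far='nh0zjk4x2sb6zntc'
Chunk 3: stream[26..27]='8' size=0x8=8, data at stream[29..37]='kvlmgvmj' -> body[16..24], body so far='nh0zjk4x2sb6zntckvlmgvmj'
Chunk 4: stream[39..40]='3' size=0x3=3, data at stream[42..45]='s9w' -> body[24..27], body so far='nh0zjk4x2sb6zntckvlmgvmjs9w'
Chunk 5: stream[47..48]='3' size=0x3=3, data at stream[50..53]='3cl' -> body[27..30], body so far='nh0zjk4x2sb6zntckvlmgvmjs9w3cl'
Chunk 6: stream[55..56]='0' size=0 (terminator). Final body='nh0zjk4x2sb6zntckvlmgvmjs9w3cl' (30 bytes)

Answer: 8 8 8 3 3 0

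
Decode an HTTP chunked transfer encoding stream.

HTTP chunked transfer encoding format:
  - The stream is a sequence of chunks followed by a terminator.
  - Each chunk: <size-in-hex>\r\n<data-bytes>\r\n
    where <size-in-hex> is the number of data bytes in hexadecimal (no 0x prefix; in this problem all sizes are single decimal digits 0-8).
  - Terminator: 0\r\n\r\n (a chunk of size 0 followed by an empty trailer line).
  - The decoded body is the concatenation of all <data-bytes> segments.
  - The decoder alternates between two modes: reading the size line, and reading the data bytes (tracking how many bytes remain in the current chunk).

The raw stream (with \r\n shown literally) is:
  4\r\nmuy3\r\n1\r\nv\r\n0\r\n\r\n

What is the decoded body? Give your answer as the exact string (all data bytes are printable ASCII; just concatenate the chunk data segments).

Chunk 1: stream[0..1]='4' size=0x4=4, data at stream[3..7]='muy3' -> body[0..4], body so far='muy3'
Chunk 2: stream[9..10]='1' size=0x1=1, data at stream[12..13]='v' -> body[4..5], body so far='muy3v'
Chunk 3: stream[15..16]='0' size=0 (terminator). Final body='muy3v' (5 bytes)

Answer: muy3v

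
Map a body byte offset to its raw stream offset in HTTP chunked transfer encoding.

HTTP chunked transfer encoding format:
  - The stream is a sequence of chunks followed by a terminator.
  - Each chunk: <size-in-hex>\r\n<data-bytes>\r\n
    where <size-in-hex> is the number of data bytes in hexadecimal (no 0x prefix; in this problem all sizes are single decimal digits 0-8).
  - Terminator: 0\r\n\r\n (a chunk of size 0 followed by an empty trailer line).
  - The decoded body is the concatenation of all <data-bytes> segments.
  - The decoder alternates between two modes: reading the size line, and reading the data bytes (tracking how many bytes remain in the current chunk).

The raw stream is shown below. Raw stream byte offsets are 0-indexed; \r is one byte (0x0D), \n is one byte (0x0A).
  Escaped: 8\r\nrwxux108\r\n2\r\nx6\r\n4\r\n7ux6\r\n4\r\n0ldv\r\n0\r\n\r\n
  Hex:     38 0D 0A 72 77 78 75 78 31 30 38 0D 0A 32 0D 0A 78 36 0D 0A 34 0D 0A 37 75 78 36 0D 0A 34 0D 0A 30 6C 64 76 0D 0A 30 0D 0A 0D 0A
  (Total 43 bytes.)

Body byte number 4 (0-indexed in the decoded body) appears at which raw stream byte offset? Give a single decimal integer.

Chunk 1: stream[0..1]='8' size=0x8=8, data at stream[3..11]='rwxux108' -> body[0..8], body so far='rwxux108'
Chunk 2: stream[13..14]='2' size=0x2=2, data at stream[16..18]='x6' -> body[8..10], body so far='rwxux108x6'
Chunk 3: stream[20..21]='4' size=0x4=4, data at stream[23..27]='7ux6' -> body[10..14], body so far='rwxux108x67ux6'
Chunk 4: stream[29..30]='4' size=0x4=4, data at stream[32..36]='0ldv' -> body[14..18], body so far='rwxux108x67ux60ldv'
Chunk 5: stream[38..39]='0' size=0 (terminator). Final body='rwxux108x67ux60ldv' (18 bytes)
Body byte 4 at stream offset 7

Answer: 7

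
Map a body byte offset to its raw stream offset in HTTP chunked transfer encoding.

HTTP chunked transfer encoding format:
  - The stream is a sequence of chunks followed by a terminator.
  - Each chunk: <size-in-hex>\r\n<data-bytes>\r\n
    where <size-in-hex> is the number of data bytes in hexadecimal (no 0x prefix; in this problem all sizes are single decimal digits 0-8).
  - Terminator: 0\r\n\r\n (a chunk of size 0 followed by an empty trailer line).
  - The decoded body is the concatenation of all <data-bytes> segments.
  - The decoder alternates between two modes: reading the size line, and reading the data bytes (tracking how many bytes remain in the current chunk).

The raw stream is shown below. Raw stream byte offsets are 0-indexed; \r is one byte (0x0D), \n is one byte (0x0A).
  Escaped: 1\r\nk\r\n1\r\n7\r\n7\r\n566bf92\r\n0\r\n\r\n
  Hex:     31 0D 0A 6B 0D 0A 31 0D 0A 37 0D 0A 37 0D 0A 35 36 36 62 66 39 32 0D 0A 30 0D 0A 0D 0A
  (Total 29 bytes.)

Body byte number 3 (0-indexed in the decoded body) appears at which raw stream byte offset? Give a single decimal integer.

Answer: 16

Derivation:
Chunk 1: stream[0..1]='1' size=0x1=1, data at stream[3..4]='k' -> body[0..1], body so far='k'
Chunk 2: stream[6..7]='1' size=0x1=1, data at stream[9..10]='7' -> body[1..2], body so far='k7'
Chunk 3: stream[12..13]='7' size=0x7=7, data at stream[15..22]='566bf92' -> body[2..9], body so far='k7566bf92'
Chunk 4: stream[24..25]='0' size=0 (terminator). Final body='k7566bf92' (9 bytes)
Body byte 3 at stream offset 16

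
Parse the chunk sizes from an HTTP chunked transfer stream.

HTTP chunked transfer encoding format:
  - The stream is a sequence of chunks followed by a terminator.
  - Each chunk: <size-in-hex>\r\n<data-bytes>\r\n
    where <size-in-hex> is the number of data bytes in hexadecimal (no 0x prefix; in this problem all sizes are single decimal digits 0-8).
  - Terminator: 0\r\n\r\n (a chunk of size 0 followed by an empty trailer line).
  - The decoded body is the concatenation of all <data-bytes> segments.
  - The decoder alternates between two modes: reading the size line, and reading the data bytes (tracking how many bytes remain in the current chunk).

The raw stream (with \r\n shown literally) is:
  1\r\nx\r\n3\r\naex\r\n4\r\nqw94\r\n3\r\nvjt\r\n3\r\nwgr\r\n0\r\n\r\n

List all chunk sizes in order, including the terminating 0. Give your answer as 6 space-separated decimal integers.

Answer: 1 3 4 3 3 0

Derivation:
Chunk 1: stream[0..1]='1' size=0x1=1, data at stream[3..4]='x' -> body[0..1], body so far='x'
Chunk 2: stream[6..7]='3' size=0x3=3, data at stream[9..12]='aex' -> body[1..4], body so far='xaex'
Chunk 3: stream[14..15]='4' size=0x4=4, data at stream[17..21]='qw94' -> body[4..8], body so far='xaexqw94'
Chunk 4: stream[23..24]='3' size=0x3=3, data at stream[26..29]='vjt' -> body[8..11], body so far='xaexqw94vjt'
Chunk 5: stream[31..32]='3' size=0x3=3, data at stream[34..37]='wgr' -> body[11..14], body so far='xaexqw94vjtwgr'
Chunk 6: stream[39..40]='0' size=0 (terminator). Final body='xaexqw94vjtwgr' (14 bytes)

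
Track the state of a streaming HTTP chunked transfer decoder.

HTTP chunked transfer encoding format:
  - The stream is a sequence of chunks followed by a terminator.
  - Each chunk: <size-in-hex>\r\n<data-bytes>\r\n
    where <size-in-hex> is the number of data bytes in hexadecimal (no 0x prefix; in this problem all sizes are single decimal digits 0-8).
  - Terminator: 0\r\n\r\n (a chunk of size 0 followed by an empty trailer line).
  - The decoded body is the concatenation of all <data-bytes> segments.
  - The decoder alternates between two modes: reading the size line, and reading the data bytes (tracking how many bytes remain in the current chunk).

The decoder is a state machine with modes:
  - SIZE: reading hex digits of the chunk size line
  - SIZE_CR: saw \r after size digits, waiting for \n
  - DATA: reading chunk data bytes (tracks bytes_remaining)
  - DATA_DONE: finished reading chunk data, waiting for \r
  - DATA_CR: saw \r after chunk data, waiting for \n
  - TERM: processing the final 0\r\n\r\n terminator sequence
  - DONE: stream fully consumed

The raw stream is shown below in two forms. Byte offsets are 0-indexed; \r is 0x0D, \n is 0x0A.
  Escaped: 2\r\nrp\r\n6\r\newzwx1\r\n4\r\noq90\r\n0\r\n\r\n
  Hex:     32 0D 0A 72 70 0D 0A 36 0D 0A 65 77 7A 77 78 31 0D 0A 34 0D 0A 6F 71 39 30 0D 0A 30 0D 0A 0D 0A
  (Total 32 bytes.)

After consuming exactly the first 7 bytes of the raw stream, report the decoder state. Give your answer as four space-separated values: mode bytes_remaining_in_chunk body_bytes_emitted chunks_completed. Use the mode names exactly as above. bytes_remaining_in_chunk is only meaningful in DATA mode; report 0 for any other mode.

Byte 0 = '2': mode=SIZE remaining=0 emitted=0 chunks_done=0
Byte 1 = 0x0D: mode=SIZE_CR remaining=0 emitted=0 chunks_done=0
Byte 2 = 0x0A: mode=DATA remaining=2 emitted=0 chunks_done=0
Byte 3 = 'r': mode=DATA remaining=1 emitted=1 chunks_done=0
Byte 4 = 'p': mode=DATA_DONE remaining=0 emitted=2 chunks_done=0
Byte 5 = 0x0D: mode=DATA_CR remaining=0 emitted=2 chunks_done=0
Byte 6 = 0x0A: mode=SIZE remaining=0 emitted=2 chunks_done=1

Answer: SIZE 0 2 1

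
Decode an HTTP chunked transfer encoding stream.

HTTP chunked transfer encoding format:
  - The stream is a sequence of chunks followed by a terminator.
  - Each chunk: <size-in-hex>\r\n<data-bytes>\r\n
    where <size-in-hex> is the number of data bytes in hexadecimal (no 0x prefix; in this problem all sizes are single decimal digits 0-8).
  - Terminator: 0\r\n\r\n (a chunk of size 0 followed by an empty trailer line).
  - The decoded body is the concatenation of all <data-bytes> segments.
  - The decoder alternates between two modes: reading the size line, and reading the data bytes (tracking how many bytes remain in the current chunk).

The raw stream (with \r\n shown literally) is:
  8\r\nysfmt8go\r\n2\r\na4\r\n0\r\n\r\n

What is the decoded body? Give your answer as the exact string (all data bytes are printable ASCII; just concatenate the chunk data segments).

Chunk 1: stream[0..1]='8' size=0x8=8, data at stream[3..11]='ysfmt8go' -> body[0..8], body so far='ysfmt8go'
Chunk 2: stream[13..14]='2' size=0x2=2, data at stream[16..18]='a4' -> body[8..10], body so far='ysfmt8goa4'
Chunk 3: stream[20..21]='0' size=0 (terminator). Final body='ysfmt8goa4' (10 bytes)

Answer: ysfmt8goa4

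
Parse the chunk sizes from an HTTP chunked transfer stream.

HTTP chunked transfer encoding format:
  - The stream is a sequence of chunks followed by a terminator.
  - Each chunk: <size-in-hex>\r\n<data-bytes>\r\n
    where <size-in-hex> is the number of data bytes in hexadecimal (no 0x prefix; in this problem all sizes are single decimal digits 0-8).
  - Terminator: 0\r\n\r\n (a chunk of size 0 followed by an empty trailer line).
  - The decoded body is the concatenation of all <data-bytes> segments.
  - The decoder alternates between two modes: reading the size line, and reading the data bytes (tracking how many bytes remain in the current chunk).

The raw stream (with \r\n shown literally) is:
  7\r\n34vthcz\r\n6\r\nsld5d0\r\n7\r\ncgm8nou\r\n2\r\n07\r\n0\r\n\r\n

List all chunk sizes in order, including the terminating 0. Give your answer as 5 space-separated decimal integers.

Chunk 1: stream[0..1]='7' size=0x7=7, data at stream[3..10]='34vthcz' -> body[0..7], body so far='34vthcz'
Chunk 2: stream[12..13]='6' size=0x6=6, data at stream[15..21]='sld5d0' -> body[7..13], body so far='34vthczsld5d0'
Chunk 3: stream[23..24]='7' size=0x7=7, data at stream[26..33]='cgm8nou' -> body[13..20], body so far='34vthczsld5d0cgm8nou'
Chunk 4: stream[35..36]='2' size=0x2=2, data at stream[38..40]='07' -> body[20..22], body so far='34vthczsld5d0cgm8nou07'
Chunk 5: stream[42..43]='0' size=0 (terminator). Final body='34vthczsld5d0cgm8nou07' (22 bytes)

Answer: 7 6 7 2 0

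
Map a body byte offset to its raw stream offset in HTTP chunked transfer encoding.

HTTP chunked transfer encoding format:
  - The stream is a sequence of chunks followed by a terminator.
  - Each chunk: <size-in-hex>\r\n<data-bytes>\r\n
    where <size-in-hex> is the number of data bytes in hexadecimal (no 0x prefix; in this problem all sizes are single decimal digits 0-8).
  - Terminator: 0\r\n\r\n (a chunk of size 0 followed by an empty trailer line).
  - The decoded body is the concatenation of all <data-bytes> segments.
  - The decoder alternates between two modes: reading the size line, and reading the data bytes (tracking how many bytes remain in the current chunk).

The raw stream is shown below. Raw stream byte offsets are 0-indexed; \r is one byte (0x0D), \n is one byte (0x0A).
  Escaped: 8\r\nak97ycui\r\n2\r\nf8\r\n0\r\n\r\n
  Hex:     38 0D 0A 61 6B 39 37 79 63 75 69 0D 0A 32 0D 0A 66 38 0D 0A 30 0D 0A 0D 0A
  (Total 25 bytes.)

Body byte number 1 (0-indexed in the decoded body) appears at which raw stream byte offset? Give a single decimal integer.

Answer: 4

Derivation:
Chunk 1: stream[0..1]='8' size=0x8=8, data at stream[3..11]='ak97ycui' -> body[0..8], body so far='ak97ycui'
Chunk 2: stream[13..14]='2' size=0x2=2, data at stream[16..18]='f8' -> body[8..10], body so far='ak97ycuif8'
Chunk 3: stream[20..21]='0' size=0 (terminator). Final body='ak97ycuif8' (10 bytes)
Body byte 1 at stream offset 4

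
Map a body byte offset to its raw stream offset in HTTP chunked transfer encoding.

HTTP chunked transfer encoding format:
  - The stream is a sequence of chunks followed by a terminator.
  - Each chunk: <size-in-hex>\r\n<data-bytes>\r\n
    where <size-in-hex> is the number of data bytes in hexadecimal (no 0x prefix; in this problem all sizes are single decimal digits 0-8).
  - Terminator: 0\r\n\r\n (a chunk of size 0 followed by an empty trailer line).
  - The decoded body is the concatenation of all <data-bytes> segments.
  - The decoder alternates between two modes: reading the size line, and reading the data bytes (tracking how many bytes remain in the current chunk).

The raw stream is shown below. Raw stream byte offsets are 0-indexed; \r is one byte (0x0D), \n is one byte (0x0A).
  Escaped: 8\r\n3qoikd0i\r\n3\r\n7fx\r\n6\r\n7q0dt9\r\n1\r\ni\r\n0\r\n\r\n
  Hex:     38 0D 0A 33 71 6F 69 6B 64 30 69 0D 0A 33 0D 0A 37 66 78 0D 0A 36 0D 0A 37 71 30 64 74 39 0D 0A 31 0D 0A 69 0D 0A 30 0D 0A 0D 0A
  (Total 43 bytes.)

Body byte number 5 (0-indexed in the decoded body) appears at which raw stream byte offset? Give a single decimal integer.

Answer: 8

Derivation:
Chunk 1: stream[0..1]='8' size=0x8=8, data at stream[3..11]='3qoikd0i' -> body[0..8], body so far='3qoikd0i'
Chunk 2: stream[13..14]='3' size=0x3=3, data at stream[16..19]='7fx' -> body[8..11], body so far='3qoikd0i7fx'
Chunk 3: stream[21..22]='6' size=0x6=6, data at stream[24..30]='7q0dt9' -> body[11..17], body so far='3qoikd0i7fx7q0dt9'
Chunk 4: stream[32..33]='1' size=0x1=1, data at stream[35..36]='i' -> body[17..18], body so far='3qoikd0i7fx7q0dt9i'
Chunk 5: stream[38..39]='0' size=0 (terminator). Final body='3qoikd0i7fx7q0dt9i' (18 bytes)
Body byte 5 at stream offset 8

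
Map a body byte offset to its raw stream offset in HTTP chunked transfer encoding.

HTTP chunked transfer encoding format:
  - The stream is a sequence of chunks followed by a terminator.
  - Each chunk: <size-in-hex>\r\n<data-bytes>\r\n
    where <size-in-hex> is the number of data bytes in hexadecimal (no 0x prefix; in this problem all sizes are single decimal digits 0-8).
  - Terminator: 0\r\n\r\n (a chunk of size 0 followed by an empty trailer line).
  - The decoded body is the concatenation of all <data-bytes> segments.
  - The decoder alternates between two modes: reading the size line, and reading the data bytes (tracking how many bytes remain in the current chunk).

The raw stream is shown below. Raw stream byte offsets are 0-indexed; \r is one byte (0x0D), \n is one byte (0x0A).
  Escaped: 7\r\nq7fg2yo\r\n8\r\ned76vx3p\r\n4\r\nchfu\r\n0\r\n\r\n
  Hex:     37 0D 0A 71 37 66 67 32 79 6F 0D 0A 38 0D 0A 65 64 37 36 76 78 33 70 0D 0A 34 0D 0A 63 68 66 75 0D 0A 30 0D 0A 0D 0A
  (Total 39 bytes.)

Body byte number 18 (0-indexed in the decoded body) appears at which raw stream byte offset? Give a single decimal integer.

Chunk 1: stream[0..1]='7' size=0x7=7, data at stream[3..10]='q7fg2yo' -> body[0..7], body so far='q7fg2yo'
Chunk 2: stream[12..13]='8' size=0x8=8, data at stream[15..23]='ed76vx3p' -> body[7..15], body so far='q7fg2yoed76vx3p'
Chunk 3: stream[25..26]='4' size=0x4=4, data at stream[28..32]='chfu' -> body[15..19], body so far='q7fg2yoed76vx3pchfu'
Chunk 4: stream[34..35]='0' size=0 (terminator). Final body='q7fg2yoed76vx3pchfu' (19 bytes)
Body byte 18 at stream offset 31

Answer: 31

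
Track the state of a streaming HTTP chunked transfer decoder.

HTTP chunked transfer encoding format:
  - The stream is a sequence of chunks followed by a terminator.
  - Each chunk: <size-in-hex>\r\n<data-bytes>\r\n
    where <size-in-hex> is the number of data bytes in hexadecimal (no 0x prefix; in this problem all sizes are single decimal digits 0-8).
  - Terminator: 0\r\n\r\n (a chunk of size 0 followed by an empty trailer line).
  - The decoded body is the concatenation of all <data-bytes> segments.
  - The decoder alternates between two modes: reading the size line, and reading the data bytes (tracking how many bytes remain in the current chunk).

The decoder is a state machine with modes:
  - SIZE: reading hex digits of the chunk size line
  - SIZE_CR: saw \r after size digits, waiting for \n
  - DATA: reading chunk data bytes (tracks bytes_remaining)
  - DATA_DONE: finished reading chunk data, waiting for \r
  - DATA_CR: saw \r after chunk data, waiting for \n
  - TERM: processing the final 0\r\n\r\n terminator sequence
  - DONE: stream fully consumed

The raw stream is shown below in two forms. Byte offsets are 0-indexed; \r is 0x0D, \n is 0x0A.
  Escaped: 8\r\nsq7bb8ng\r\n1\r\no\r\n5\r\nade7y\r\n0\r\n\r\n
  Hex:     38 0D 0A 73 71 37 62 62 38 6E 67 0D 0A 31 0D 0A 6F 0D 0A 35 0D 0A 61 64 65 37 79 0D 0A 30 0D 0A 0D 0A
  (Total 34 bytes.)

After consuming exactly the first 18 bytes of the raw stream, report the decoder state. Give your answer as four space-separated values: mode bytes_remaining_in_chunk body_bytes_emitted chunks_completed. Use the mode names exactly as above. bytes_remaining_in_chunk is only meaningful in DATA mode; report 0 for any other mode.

Byte 0 = '8': mode=SIZE remaining=0 emitted=0 chunks_done=0
Byte 1 = 0x0D: mode=SIZE_CR remaining=0 emitted=0 chunks_done=0
Byte 2 = 0x0A: mode=DATA remaining=8 emitted=0 chunks_done=0
Byte 3 = 's': mode=DATA remaining=7 emitted=1 chunks_done=0
Byte 4 = 'q': mode=DATA remaining=6 emitted=2 chunks_done=0
Byte 5 = '7': mode=DATA remaining=5 emitted=3 chunks_done=0
Byte 6 = 'b': mode=DATA remaining=4 emitted=4 chunks_done=0
Byte 7 = 'b': mode=DATA remaining=3 emitted=5 chunks_done=0
Byte 8 = '8': mode=DATA remaining=2 emitted=6 chunks_done=0
Byte 9 = 'n': mode=DATA remaining=1 emitted=7 chunks_done=0
Byte 10 = 'g': mode=DATA_DONE remaining=0 emitted=8 chunks_done=0
Byte 11 = 0x0D: mode=DATA_CR remaining=0 emitted=8 chunks_done=0
Byte 12 = 0x0A: mode=SIZE remaining=0 emitted=8 chunks_done=1
Byte 13 = '1': mode=SIZE remaining=0 emitted=8 chunks_done=1
Byte 14 = 0x0D: mode=SIZE_CR remaining=0 emitted=8 chunks_done=1
Byte 15 = 0x0A: mode=DATA remaining=1 emitted=8 chunks_done=1
Byte 16 = 'o': mode=DATA_DONE remaining=0 emitted=9 chunks_done=1
Byte 17 = 0x0D: mode=DATA_CR remaining=0 emitted=9 chunks_done=1

Answer: DATA_CR 0 9 1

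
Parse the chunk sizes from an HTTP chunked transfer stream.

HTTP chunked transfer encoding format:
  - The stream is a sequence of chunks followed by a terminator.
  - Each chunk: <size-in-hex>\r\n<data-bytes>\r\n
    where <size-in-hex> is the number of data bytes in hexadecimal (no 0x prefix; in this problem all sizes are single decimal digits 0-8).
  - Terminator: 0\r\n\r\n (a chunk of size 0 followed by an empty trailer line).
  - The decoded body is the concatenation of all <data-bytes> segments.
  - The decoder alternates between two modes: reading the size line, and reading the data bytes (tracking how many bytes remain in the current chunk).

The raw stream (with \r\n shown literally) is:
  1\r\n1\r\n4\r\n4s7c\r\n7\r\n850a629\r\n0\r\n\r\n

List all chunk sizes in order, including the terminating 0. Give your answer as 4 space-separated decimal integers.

Chunk 1: stream[0..1]='1' size=0x1=1, data at stream[3..4]='1' -> body[0..1], body so far='1'
Chunk 2: stream[6..7]='4' size=0x4=4, data at stream[9..13]='4s7c' -> body[1..5], body so far='14s7c'
Chunk 3: stream[15..16]='7' size=0x7=7, data at stream[18..25]='850a629' -> body[5..12], body so far='14s7c850a629'
Chunk 4: stream[27..28]='0' size=0 (terminator). Final body='14s7c850a629' (12 bytes)

Answer: 1 4 7 0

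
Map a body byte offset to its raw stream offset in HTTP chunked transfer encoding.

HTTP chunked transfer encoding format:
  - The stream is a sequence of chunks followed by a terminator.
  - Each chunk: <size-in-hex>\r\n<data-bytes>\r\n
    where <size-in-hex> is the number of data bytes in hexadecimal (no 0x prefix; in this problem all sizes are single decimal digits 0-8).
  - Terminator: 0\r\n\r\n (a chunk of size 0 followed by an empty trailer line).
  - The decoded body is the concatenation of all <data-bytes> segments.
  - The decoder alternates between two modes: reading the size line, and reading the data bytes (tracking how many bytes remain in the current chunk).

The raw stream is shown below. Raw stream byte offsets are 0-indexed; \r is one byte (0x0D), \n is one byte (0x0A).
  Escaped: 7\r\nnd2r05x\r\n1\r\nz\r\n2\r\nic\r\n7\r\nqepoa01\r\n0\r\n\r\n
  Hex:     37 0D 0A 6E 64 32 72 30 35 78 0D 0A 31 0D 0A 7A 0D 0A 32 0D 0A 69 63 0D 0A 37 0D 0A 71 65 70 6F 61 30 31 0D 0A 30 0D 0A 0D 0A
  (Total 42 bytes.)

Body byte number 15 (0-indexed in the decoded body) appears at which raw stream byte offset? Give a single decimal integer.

Answer: 33

Derivation:
Chunk 1: stream[0..1]='7' size=0x7=7, data at stream[3..10]='nd2r05x' -> body[0..7], body so far='nd2r05x'
Chunk 2: stream[12..13]='1' size=0x1=1, data at stream[15..16]='z' -> body[7..8], body so far='nd2r05xz'
Chunk 3: stream[18..19]='2' size=0x2=2, data at stream[21..23]='ic' -> body[8..10], body so far='nd2r05xzic'
Chunk 4: stream[25..26]='7' size=0x7=7, data at stream[28..35]='qepoa01' -> body[10..17], body so far='nd2r05xzicqepoa01'
Chunk 5: stream[37..38]='0' size=0 (terminator). Final body='nd2r05xzicqepoa01' (17 bytes)
Body byte 15 at stream offset 33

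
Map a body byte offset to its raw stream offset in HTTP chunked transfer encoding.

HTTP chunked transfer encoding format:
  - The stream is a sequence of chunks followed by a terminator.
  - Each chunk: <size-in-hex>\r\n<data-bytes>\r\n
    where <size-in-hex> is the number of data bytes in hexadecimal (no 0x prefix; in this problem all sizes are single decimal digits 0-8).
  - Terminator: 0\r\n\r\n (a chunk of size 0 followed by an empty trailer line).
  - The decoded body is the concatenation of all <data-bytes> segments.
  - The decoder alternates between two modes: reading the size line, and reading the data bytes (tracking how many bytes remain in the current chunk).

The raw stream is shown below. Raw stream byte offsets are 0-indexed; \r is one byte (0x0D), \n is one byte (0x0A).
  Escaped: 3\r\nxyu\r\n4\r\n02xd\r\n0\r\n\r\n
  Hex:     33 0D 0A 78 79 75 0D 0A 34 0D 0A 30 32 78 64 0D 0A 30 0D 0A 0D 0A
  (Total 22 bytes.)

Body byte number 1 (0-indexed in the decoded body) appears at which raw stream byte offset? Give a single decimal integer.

Answer: 4

Derivation:
Chunk 1: stream[0..1]='3' size=0x3=3, data at stream[3..6]='xyu' -> body[0..3], body so far='xyu'
Chunk 2: stream[8..9]='4' size=0x4=4, data at stream[11..15]='02xd' -> body[3..7], body so far='xyu02xd'
Chunk 3: stream[17..18]='0' size=0 (terminator). Final body='xyu02xd' (7 bytes)
Body byte 1 at stream offset 4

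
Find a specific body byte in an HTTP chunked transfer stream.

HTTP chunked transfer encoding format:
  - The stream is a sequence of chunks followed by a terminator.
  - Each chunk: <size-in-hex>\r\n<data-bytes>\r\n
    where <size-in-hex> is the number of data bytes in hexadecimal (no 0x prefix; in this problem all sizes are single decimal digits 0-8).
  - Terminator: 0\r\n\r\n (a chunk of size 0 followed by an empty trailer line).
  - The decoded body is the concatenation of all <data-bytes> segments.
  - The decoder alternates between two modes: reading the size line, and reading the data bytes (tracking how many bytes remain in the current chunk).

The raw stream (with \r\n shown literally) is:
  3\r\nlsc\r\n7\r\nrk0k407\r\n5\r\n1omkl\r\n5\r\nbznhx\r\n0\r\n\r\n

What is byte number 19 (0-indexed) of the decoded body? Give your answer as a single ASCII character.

Chunk 1: stream[0..1]='3' size=0x3=3, data at stream[3..6]='lsc' -> body[0..3], body so far='lsc'
Chunk 2: stream[8..9]='7' size=0x7=7, data at stream[11..18]='rk0k407' -> body[3..10], body so far='lscrk0k407'
Chunk 3: stream[20..21]='5' size=0x5=5, data at stream[23..28]='1omkl' -> body[10..15], body so far='lscrk0k4071omkl'
Chunk 4: stream[30..31]='5' size=0x5=5, data at stream[33..38]='bznhx' -> body[15..20], body so far='lscrk0k4071omklbznhx'
Chunk 5: stream[40..41]='0' size=0 (terminator). Final body='lscrk0k4071omklbznhx' (20 bytes)
Body byte 19 = 'x'

Answer: x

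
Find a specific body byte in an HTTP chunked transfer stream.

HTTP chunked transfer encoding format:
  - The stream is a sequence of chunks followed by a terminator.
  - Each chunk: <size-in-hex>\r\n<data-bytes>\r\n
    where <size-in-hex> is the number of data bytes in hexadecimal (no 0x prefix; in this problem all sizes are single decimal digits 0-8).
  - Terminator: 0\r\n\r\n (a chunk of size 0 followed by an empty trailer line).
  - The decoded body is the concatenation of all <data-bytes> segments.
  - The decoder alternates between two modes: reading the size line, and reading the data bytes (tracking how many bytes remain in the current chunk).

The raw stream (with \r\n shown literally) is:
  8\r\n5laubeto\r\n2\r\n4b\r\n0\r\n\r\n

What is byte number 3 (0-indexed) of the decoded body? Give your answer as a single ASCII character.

Chunk 1: stream[0..1]='8' size=0x8=8, data at stream[3..11]='5laubeto' -> body[0..8], body so far='5laubeto'
Chunk 2: stream[13..14]='2' size=0x2=2, data at stream[16..18]='4b' -> body[8..10], body so far='5laubeto4b'
Chunk 3: stream[20..21]='0' size=0 (terminator). Final body='5laubeto4b' (10 bytes)
Body byte 3 = 'u'

Answer: u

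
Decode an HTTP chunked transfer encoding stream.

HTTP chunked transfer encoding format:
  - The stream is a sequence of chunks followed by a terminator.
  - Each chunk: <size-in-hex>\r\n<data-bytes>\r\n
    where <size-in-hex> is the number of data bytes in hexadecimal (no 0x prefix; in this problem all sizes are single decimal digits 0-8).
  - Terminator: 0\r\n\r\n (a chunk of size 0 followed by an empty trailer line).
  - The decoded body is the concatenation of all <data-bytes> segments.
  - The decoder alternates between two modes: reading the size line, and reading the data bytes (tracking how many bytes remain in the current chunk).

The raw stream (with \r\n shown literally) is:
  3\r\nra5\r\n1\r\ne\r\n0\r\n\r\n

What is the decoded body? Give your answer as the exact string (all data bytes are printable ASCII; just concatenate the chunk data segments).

Answer: ra5e

Derivation:
Chunk 1: stream[0..1]='3' size=0x3=3, data at stream[3..6]='ra5' -> body[0..3], body so far='ra5'
Chunk 2: stream[8..9]='1' size=0x1=1, data at stream[11..12]='e' -> body[3..4], body so far='ra5e'
Chunk 3: stream[14..15]='0' size=0 (terminator). Final body='ra5e' (4 bytes)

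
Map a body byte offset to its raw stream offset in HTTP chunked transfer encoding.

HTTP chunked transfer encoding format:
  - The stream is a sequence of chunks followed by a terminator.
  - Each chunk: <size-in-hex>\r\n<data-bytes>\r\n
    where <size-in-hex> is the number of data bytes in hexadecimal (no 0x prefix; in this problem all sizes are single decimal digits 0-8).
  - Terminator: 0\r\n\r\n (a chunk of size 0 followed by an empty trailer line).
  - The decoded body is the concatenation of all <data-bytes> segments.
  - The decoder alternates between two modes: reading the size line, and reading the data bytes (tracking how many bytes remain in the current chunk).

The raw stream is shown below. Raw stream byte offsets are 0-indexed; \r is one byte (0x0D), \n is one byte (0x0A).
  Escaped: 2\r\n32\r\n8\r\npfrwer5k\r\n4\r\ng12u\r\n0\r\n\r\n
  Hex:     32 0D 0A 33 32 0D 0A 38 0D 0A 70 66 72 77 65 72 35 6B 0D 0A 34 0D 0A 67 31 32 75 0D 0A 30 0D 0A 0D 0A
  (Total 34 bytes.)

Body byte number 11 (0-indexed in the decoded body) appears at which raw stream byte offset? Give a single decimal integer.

Chunk 1: stream[0..1]='2' size=0x2=2, data at stream[3..5]='32' -> body[0..2], body so far='32'
Chunk 2: stream[7..8]='8' size=0x8=8, data at stream[10..18]='pfrwer5k' -> body[2..10], body so far='32pfrwer5k'
Chunk 3: stream[20..21]='4' size=0x4=4, data at stream[23..27]='g12u' -> body[10..14], body so far='32pfrwer5kg12u'
Chunk 4: stream[29..30]='0' size=0 (terminator). Final body='32pfrwer5kg12u' (14 bytes)
Body byte 11 at stream offset 24

Answer: 24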